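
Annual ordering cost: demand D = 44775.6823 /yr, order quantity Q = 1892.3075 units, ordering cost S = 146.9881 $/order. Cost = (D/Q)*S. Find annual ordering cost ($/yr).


Number of orders = D/Q = 23.6619
Cost = 23.6619 * 146.9881 = 3478.0248

3478.0248 $/yr


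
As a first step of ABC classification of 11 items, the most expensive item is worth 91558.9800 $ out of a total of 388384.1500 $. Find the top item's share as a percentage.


Top item = 91558.9800
Total = 388384.1500
Percentage = 91558.9800 / 388384.1500 * 100 = 23.5743

23.5743%


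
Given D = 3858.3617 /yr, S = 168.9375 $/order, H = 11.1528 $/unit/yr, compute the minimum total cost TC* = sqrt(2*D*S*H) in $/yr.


2*D*S*H = 14539280.3503
TC* = sqrt(14539280.3503) = 3813.0408

3813.0408 $/yr


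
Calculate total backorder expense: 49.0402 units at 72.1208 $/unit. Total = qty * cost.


Total = 49.0402 * 72.1208 = 3536.8185

3536.8185 $


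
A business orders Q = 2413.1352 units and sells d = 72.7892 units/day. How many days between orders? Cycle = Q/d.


Cycle = 2413.1352 / 72.7892 = 33.1524

33.1524 days


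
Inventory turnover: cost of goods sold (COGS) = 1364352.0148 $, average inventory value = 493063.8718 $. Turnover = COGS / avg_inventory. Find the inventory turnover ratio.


Turnover = 1364352.0148 / 493063.8718 = 2.7671

2.7671


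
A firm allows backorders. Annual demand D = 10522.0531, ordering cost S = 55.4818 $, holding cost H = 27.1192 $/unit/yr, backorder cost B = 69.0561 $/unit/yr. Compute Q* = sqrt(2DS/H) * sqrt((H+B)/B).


sqrt(2DS/H) = 207.4923
sqrt((H+B)/B) = 1.1801
Q* = 207.4923 * 1.1801 = 244.8684

244.8684 units


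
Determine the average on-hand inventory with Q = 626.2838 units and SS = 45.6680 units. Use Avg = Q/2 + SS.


Q/2 = 313.1419
Avg = 313.1419 + 45.6680 = 358.8099

358.8099 units


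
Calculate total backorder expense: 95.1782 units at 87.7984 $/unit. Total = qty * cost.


Total = 95.1782 * 87.7984 = 8356.4937

8356.4937 $


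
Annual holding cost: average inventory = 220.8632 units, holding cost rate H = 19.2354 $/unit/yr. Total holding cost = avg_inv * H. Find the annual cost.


Cost = 220.8632 * 19.2354 = 4248.3920

4248.3920 $/yr


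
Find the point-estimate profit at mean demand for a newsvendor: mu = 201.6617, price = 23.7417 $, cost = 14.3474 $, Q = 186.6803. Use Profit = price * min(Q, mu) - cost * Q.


Sales at mu = min(186.6803, 201.6617) = 186.6803
Revenue = 23.7417 * 186.6803 = 4432.1077
Total cost = 14.3474 * 186.6803 = 2678.3769
Profit = 4432.1077 - 2678.3769 = 1753.7307

1753.7307 $


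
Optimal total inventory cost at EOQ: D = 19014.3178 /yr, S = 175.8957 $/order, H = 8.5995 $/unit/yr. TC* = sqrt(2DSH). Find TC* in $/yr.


2*D*S*H = 57522687.3819
TC* = sqrt(57522687.3819) = 7584.3713

7584.3713 $/yr


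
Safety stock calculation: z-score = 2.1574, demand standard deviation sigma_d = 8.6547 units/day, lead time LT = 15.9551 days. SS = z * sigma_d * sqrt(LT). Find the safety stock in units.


sqrt(LT) = sqrt(15.9551) = 3.9944
SS = 2.1574 * 8.6547 * 3.9944 = 74.5817

74.5817 units


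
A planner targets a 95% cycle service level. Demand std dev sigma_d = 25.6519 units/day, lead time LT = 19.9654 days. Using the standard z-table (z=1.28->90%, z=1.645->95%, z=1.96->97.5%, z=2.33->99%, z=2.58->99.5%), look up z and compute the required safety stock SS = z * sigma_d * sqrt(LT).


From the table, SL = 95% corresponds to z = 1.645
sqrt(LT) = sqrt(19.9654) = 4.4683
SS = 1.645 * 25.6519 * 4.4683 = 188.5491

188.5491 units


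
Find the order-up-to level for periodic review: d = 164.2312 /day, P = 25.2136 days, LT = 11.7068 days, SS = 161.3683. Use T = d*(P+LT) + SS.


P + LT = 36.9204
d*(P+LT) = 164.2312 * 36.9204 = 6063.4816
T = 6063.4816 + 161.3683 = 6224.8499

6224.8499 units


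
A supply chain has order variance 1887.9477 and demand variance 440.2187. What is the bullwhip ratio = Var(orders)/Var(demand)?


BW = 1887.9477 / 440.2187 = 4.2887

4.2887


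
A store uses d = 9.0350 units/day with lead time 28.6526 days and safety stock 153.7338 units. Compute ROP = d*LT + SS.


d*LT = 9.0350 * 28.6526 = 258.8762
ROP = 258.8762 + 153.7338 = 412.6100

412.6100 units


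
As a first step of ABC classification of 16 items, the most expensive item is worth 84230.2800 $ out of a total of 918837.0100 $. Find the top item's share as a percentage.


Top item = 84230.2800
Total = 918837.0100
Percentage = 84230.2800 / 918837.0100 * 100 = 9.1671

9.1671%


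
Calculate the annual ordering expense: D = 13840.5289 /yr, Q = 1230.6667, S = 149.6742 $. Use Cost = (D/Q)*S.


Number of orders = D/Q = 11.2464
Cost = 11.2464 * 149.6742 = 1683.2909

1683.2909 $/yr


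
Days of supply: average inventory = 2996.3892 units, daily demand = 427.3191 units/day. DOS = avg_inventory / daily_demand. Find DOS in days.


DOS = 2996.3892 / 427.3191 = 7.0121

7.0121 days


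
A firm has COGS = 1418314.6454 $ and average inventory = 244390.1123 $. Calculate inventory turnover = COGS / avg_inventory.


Turnover = 1418314.6454 / 244390.1123 = 5.8035

5.8035


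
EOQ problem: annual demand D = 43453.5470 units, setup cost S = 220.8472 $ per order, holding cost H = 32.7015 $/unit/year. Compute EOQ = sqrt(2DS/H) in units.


2*D*S = 2 * 43453.5470 * 220.8472 = 19193188.3700
2*D*S/H = 586920.7336
EOQ = sqrt(586920.7336) = 766.1075

766.1075 units


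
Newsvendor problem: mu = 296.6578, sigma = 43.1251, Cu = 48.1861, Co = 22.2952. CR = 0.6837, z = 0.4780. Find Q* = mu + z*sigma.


CR = Cu/(Cu+Co) = 48.1861/(48.1861+22.2952) = 0.6837
z = 0.4780
Q* = 296.6578 + 0.4780 * 43.1251 = 317.2716

317.2716 units


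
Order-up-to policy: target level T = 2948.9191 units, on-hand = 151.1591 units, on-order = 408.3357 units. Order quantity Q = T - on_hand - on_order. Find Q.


Inventory position = OH + OO = 151.1591 + 408.3357 = 559.4948
Q = 2948.9191 - 559.4948 = 2389.4243

2389.4243 units


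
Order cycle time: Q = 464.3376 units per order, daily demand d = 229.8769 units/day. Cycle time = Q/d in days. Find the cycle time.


Cycle = 464.3376 / 229.8769 = 2.0199

2.0199 days


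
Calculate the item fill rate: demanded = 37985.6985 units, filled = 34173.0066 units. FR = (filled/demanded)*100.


FR = 34173.0066 / 37985.6985 * 100 = 89.9628

89.9628%


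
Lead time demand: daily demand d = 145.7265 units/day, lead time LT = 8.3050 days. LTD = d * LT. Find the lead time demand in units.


LTD = 145.7265 * 8.3050 = 1210.2586

1210.2586 units


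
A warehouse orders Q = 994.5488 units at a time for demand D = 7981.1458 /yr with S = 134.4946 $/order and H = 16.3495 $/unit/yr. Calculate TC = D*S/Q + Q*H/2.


Ordering cost = D*S/Q = 1079.3045
Holding cost = Q*H/2 = 8130.1878
TC = 1079.3045 + 8130.1878 = 9209.4923

9209.4923 $/yr


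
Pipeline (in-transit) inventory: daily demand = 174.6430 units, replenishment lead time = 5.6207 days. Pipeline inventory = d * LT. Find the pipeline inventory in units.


Pipeline = 174.6430 * 5.6207 = 981.6159

981.6159 units


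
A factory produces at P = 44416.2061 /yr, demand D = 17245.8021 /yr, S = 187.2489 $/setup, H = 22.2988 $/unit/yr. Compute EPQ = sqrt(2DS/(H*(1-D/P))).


1 - D/P = 1 - 0.3883 = 0.6117
H*(1-D/P) = 13.6407
2DS = 6458514.9457
EPQ = sqrt(473474.4413) = 688.0948

688.0948 units


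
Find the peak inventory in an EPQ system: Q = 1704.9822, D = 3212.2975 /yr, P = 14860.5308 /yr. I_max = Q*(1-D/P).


D/P = 0.2162
1 - D/P = 0.7838
I_max = 1704.9822 * 0.7838 = 1336.4281

1336.4281 units


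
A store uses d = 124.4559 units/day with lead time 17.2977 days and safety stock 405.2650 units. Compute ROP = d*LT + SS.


d*LT = 124.4559 * 17.2977 = 2152.8008
ROP = 2152.8008 + 405.2650 = 2558.0658

2558.0658 units


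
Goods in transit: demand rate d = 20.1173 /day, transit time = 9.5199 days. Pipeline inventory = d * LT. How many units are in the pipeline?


Pipeline = 20.1173 * 9.5199 = 191.5147

191.5147 units


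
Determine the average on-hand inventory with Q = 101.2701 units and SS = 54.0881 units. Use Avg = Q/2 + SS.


Q/2 = 50.6350
Avg = 50.6350 + 54.0881 = 104.7232

104.7232 units


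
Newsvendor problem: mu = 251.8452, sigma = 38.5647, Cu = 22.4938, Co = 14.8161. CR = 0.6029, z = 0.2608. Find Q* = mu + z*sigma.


CR = Cu/(Cu+Co) = 22.4938/(22.4938+14.8161) = 0.6029
z = 0.2608
Q* = 251.8452 + 0.2608 * 38.5647 = 261.9029

261.9029 units


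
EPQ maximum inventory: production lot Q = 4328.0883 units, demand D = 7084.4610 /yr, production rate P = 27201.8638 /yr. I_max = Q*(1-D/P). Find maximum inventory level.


D/P = 0.2604
1 - D/P = 0.7396
I_max = 4328.0883 * 0.7396 = 3200.8798

3200.8798 units


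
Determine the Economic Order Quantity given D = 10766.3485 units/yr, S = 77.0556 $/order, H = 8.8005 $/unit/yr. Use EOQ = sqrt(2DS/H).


2*D*S = 2 * 10766.3485 * 77.0556 = 1659214.8870
2*D*S/H = 188536.4339
EOQ = sqrt(188536.4339) = 434.2078

434.2078 units


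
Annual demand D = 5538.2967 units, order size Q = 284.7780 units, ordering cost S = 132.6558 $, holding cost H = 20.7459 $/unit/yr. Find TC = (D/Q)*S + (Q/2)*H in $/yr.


Ordering cost = D*S/Q = 2579.8593
Holding cost = Q*H/2 = 2953.9880
TC = 2579.8593 + 2953.9880 = 5533.8473

5533.8473 $/yr


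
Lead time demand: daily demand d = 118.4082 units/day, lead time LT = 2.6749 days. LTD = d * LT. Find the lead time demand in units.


LTD = 118.4082 * 2.6749 = 316.7301

316.7301 units


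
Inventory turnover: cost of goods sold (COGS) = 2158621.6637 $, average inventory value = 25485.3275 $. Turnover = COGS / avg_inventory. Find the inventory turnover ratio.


Turnover = 2158621.6637 / 25485.3275 = 84.7006

84.7006


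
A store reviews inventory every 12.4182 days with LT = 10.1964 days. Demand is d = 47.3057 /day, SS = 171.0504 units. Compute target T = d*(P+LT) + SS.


P + LT = 22.6146
d*(P+LT) = 47.3057 * 22.6146 = 1069.7995
T = 1069.7995 + 171.0504 = 1240.8499

1240.8499 units


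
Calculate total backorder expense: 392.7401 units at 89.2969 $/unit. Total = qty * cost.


Total = 392.7401 * 89.2969 = 35070.4734

35070.4734 $


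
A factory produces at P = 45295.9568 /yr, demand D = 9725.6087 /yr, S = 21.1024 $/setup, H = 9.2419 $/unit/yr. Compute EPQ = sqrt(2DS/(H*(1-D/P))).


1 - D/P = 1 - 0.2147 = 0.7853
H*(1-D/P) = 7.2575
2DS = 410467.3701
EPQ = sqrt(56557.3036) = 237.8178

237.8178 units


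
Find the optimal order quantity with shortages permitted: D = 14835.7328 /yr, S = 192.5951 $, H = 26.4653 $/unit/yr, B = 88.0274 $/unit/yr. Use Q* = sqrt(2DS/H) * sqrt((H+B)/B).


sqrt(2DS/H) = 464.6797
sqrt((H+B)/B) = 1.1405
Q* = 464.6797 * 1.1405 = 529.9485

529.9485 units


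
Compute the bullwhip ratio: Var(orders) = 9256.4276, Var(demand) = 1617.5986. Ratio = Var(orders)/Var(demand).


BW = 9256.4276 / 1617.5986 = 5.7223

5.7223


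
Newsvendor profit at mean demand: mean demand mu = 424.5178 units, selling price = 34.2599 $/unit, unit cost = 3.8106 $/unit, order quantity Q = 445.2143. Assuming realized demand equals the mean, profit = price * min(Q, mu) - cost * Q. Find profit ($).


Sales at mu = min(445.2143, 424.5178) = 424.5178
Revenue = 34.2599 * 424.5178 = 14543.9374
Total cost = 3.8106 * 445.2143 = 1696.5336
Profit = 14543.9374 - 1696.5336 = 12847.4038

12847.4038 $


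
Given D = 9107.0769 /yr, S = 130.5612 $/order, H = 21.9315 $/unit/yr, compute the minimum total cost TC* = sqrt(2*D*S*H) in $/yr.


2*D*S*H = 52154461.8647
TC* = sqrt(52154461.8647) = 7221.8046

7221.8046 $/yr


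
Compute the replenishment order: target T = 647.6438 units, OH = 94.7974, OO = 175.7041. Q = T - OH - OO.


Inventory position = OH + OO = 94.7974 + 175.7041 = 270.5015
Q = 647.6438 - 270.5015 = 377.1423

377.1423 units


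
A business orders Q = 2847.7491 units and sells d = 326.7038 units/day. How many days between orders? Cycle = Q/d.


Cycle = 2847.7491 / 326.7038 = 8.7166

8.7166 days


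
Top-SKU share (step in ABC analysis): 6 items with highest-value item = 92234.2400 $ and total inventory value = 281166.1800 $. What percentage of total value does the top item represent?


Top item = 92234.2400
Total = 281166.1800
Percentage = 92234.2400 / 281166.1800 * 100 = 32.8042

32.8042%


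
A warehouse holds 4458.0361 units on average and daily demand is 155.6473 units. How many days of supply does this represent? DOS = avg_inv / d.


DOS = 4458.0361 / 155.6473 = 28.6419

28.6419 days


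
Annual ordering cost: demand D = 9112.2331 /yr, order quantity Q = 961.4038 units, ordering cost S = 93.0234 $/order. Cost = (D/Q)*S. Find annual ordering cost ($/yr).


Number of orders = D/Q = 9.4780
Cost = 9.4780 * 93.0234 = 881.6804

881.6804 $/yr


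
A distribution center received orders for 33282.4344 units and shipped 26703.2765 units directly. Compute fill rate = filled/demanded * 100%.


FR = 26703.2765 / 33282.4344 * 100 = 80.2323

80.2323%


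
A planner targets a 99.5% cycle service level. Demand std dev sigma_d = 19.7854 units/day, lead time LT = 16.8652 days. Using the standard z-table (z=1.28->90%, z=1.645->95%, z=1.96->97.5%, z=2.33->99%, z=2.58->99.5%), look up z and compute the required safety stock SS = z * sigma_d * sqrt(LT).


From the table, SL = 99.5% corresponds to z = 2.58
sqrt(LT) = sqrt(16.8652) = 4.1067
SS = 2.58 * 19.7854 * 4.1067 = 209.6333

209.6333 units


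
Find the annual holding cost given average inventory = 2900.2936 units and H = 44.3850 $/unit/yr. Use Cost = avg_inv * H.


Cost = 2900.2936 * 44.3850 = 128729.5314

128729.5314 $/yr


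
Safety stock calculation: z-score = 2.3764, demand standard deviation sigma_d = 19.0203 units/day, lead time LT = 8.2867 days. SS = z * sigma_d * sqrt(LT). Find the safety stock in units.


sqrt(LT) = sqrt(8.2867) = 2.8787
SS = 2.3764 * 19.0203 * 2.8787 = 130.1151

130.1151 units


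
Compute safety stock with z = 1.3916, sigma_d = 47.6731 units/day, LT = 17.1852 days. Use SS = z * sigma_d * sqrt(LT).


sqrt(LT) = sqrt(17.1852) = 4.1455
SS = 1.3916 * 47.6731 * 4.1455 = 275.0205

275.0205 units


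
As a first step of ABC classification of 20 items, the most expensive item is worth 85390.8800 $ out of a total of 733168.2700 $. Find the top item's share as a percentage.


Top item = 85390.8800
Total = 733168.2700
Percentage = 85390.8800 / 733168.2700 * 100 = 11.6468

11.6468%


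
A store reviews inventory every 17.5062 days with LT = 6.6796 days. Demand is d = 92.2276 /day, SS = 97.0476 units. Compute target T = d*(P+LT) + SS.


P + LT = 24.1858
d*(P+LT) = 92.2276 * 24.1858 = 2230.5983
T = 2230.5983 + 97.0476 = 2327.6459

2327.6459 units


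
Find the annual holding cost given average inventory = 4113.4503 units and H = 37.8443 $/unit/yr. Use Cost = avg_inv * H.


Cost = 4113.4503 * 37.8443 = 155670.6472

155670.6472 $/yr


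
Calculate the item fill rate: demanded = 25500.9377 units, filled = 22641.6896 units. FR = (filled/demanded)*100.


FR = 22641.6896 / 25500.9377 * 100 = 88.7877

88.7877%


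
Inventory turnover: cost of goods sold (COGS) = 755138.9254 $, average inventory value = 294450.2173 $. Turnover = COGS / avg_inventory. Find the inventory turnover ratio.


Turnover = 755138.9254 / 294450.2173 = 2.5646

2.5646


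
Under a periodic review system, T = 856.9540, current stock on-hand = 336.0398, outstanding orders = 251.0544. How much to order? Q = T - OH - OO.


Inventory position = OH + OO = 336.0398 + 251.0544 = 587.0942
Q = 856.9540 - 587.0942 = 269.8598

269.8598 units


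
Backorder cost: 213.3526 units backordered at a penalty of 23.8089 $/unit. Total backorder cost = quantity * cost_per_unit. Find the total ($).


Total = 213.3526 * 23.8089 = 5079.6907

5079.6907 $


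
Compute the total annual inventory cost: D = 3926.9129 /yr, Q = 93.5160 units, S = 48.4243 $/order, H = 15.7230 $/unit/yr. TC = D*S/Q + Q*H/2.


Ordering cost = D*S/Q = 2033.4275
Holding cost = Q*H/2 = 735.1760
TC = 2033.4275 + 735.1760 = 2768.6036

2768.6036 $/yr


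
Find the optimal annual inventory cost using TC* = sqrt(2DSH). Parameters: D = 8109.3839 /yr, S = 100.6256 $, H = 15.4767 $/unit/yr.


2*D*S*H = 25258334.0961
TC* = sqrt(25258334.0961) = 5025.7670

5025.7670 $/yr


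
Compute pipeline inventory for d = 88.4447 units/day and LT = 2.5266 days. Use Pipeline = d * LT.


Pipeline = 88.4447 * 2.5266 = 223.4644

223.4644 units


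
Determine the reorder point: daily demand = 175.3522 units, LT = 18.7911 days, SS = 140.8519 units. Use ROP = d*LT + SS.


d*LT = 175.3522 * 18.7911 = 3295.0607
ROP = 3295.0607 + 140.8519 = 3435.9126

3435.9126 units


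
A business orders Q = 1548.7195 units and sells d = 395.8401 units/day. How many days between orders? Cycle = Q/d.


Cycle = 1548.7195 / 395.8401 = 3.9125

3.9125 days


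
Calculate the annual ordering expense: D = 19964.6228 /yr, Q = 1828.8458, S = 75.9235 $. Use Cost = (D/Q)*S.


Number of orders = D/Q = 10.9165
Cost = 10.9165 * 75.9235 = 828.8200

828.8200 $/yr


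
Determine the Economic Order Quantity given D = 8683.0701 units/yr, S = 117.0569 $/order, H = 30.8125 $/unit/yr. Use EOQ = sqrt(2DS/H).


2*D*S = 2 * 8683.0701 * 117.0569 = 2032826.5368
2*D*S/H = 65974.0864
EOQ = sqrt(65974.0864) = 256.8542

256.8542 units


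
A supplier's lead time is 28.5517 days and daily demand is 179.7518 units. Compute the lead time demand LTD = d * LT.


LTD = 179.7518 * 28.5517 = 5132.2195

5132.2195 units


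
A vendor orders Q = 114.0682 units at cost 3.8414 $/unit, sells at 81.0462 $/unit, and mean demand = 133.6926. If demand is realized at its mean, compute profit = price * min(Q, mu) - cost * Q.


Sales at mu = min(114.0682, 133.6926) = 114.0682
Revenue = 81.0462 * 114.0682 = 9244.7942
Total cost = 3.8414 * 114.0682 = 438.1816
Profit = 9244.7942 - 438.1816 = 8806.6126

8806.6126 $


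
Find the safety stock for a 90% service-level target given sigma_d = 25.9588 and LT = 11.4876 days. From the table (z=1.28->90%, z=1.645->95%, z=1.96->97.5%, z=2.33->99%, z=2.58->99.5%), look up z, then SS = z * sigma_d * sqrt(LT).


From the table, SL = 90% corresponds to z = 1.28
sqrt(LT) = sqrt(11.4876) = 3.3893
SS = 1.28 * 25.9588 * 3.3893 = 112.6184

112.6184 units


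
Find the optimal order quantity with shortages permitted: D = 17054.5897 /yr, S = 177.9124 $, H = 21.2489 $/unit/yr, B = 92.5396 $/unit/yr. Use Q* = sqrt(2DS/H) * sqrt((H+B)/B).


sqrt(2DS/H) = 534.4050
sqrt((H+B)/B) = 1.1089
Q* = 534.4050 * 1.1089 = 592.5922

592.5922 units


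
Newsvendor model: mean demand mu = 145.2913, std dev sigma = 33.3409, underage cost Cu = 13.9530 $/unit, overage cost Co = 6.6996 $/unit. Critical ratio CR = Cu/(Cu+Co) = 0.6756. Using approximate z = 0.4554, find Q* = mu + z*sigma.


CR = Cu/(Cu+Co) = 13.9530/(13.9530+6.6996) = 0.6756
z = 0.4554
Q* = 145.2913 + 0.4554 * 33.3409 = 160.4747

160.4747 units


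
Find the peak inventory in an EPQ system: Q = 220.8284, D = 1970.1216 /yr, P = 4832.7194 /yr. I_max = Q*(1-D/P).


D/P = 0.4077
1 - D/P = 0.5923
I_max = 220.8284 * 0.5923 = 130.8048

130.8048 units


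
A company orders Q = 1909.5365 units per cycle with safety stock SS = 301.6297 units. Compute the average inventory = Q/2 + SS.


Q/2 = 954.7682
Avg = 954.7682 + 301.6297 = 1256.3980

1256.3980 units


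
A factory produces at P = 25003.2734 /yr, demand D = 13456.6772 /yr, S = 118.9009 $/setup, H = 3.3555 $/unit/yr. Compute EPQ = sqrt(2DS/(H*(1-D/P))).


1 - D/P = 1 - 0.5382 = 0.4618
H*(1-D/P) = 1.5496
2DS = 3200022.0602
EPQ = sqrt(2065088.2737) = 1437.0415

1437.0415 units


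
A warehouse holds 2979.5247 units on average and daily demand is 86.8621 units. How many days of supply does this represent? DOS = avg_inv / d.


DOS = 2979.5247 / 86.8621 = 34.3018

34.3018 days


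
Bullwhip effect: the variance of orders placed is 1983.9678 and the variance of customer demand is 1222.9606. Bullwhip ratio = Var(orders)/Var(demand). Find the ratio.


BW = 1983.9678 / 1222.9606 = 1.6223

1.6223


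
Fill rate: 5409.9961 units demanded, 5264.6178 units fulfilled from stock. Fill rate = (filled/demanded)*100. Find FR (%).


FR = 5264.6178 / 5409.9961 * 100 = 97.3128

97.3128%


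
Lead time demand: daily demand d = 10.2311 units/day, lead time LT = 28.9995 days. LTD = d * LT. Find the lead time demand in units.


LTD = 10.2311 * 28.9995 = 296.6968

296.6968 units


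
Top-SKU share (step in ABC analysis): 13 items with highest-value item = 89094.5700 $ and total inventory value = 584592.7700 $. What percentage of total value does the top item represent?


Top item = 89094.5700
Total = 584592.7700
Percentage = 89094.5700 / 584592.7700 * 100 = 15.2405

15.2405%


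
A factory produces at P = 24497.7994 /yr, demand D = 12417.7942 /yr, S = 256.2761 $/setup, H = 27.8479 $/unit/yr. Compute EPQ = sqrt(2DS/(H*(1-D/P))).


1 - D/P = 1 - 0.5069 = 0.4931
H*(1-D/P) = 13.7320
2DS = 6364767.7364
EPQ = sqrt(463500.3454) = 680.8086

680.8086 units


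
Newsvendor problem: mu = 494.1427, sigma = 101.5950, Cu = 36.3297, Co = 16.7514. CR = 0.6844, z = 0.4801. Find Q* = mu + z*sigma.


CR = Cu/(Cu+Co) = 36.3297/(36.3297+16.7514) = 0.6844
z = 0.4801
Q* = 494.1427 + 0.4801 * 101.5950 = 542.9185

542.9185 units


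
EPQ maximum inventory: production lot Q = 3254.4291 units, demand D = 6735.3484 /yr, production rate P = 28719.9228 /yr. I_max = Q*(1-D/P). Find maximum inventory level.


D/P = 0.2345
1 - D/P = 0.7655
I_max = 3254.4291 * 0.7655 = 2491.2058

2491.2058 units


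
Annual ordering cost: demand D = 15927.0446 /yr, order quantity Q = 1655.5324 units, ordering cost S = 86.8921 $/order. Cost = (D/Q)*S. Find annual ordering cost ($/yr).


Number of orders = D/Q = 9.6205
Cost = 9.6205 * 86.8921 = 835.9452

835.9452 $/yr


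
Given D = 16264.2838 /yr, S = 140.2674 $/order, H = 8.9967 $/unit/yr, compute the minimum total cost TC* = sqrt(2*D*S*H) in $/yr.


2*D*S*H = 41049221.5247
TC* = sqrt(41049221.5247) = 6406.9666

6406.9666 $/yr


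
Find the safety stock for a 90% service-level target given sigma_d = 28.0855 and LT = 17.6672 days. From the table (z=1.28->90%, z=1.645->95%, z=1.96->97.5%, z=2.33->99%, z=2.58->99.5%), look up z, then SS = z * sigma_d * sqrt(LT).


From the table, SL = 90% corresponds to z = 1.28
sqrt(LT) = sqrt(17.6672) = 4.2032
SS = 1.28 * 28.0855 * 4.2032 = 151.1040

151.1040 units


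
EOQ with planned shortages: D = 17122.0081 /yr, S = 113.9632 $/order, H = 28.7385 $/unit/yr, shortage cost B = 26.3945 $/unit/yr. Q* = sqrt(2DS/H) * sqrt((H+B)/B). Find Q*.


sqrt(2DS/H) = 368.5043
sqrt((H+B)/B) = 1.4453
Q* = 368.5043 * 1.4453 = 532.5884

532.5884 units


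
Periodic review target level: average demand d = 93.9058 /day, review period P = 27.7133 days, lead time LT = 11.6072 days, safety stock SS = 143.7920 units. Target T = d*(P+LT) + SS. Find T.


P + LT = 39.3205
d*(P+LT) = 93.9058 * 39.3205 = 3692.4230
T = 3692.4230 + 143.7920 = 3836.2150

3836.2150 units


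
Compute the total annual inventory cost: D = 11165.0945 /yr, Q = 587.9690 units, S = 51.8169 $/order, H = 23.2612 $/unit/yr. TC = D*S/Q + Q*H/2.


Ordering cost = D*S/Q = 983.9644
Holding cost = Q*H/2 = 6838.4323
TC = 983.9644 + 6838.4323 = 7822.3967

7822.3967 $/yr


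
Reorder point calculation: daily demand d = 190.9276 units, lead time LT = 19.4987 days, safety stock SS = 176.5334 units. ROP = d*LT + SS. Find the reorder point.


d*LT = 190.9276 * 19.4987 = 3722.8400
ROP = 3722.8400 + 176.5334 = 3899.3734

3899.3734 units


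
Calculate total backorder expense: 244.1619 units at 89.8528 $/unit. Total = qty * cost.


Total = 244.1619 * 89.8528 = 21938.6304

21938.6304 $


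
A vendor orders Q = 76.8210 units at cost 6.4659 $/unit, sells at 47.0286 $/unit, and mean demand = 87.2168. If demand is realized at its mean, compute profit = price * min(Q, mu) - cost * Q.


Sales at mu = min(76.8210, 87.2168) = 76.8210
Revenue = 47.0286 * 76.8210 = 3612.7841
Total cost = 6.4659 * 76.8210 = 496.7169
Profit = 3612.7841 - 496.7169 = 3116.0672

3116.0672 $


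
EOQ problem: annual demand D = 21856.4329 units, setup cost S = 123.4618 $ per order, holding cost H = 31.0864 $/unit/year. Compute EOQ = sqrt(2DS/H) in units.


2*D*S = 2 * 21856.4329 * 123.4618 = 5396869.0948
2*D*S/H = 173608.6872
EOQ = sqrt(173608.6872) = 416.6638

416.6638 units


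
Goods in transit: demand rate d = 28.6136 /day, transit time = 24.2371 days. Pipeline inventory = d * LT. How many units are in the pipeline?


Pipeline = 28.6136 * 24.2371 = 693.5107

693.5107 units


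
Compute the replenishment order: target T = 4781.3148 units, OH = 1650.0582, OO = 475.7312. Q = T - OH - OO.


Inventory position = OH + OO = 1650.0582 + 475.7312 = 2125.7894
Q = 4781.3148 - 2125.7894 = 2655.5254

2655.5254 units


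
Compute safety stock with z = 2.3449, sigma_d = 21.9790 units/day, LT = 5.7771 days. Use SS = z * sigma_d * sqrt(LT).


sqrt(LT) = sqrt(5.7771) = 2.4036
SS = 2.3449 * 21.9790 * 2.4036 = 123.8760

123.8760 units


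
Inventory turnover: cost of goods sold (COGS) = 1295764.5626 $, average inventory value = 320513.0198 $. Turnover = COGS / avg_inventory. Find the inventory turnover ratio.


Turnover = 1295764.5626 / 320513.0198 = 4.0428

4.0428


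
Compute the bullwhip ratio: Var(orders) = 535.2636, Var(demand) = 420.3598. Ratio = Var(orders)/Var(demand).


BW = 535.2636 / 420.3598 = 1.2733

1.2733


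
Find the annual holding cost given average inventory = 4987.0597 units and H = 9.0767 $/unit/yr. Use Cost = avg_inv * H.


Cost = 4987.0597 * 9.0767 = 45266.0448

45266.0448 $/yr


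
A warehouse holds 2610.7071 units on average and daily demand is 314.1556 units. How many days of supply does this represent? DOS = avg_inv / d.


DOS = 2610.7071 / 314.1556 = 8.3102

8.3102 days


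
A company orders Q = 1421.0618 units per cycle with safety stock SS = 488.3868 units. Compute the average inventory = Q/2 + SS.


Q/2 = 710.5309
Avg = 710.5309 + 488.3868 = 1198.9177

1198.9177 units


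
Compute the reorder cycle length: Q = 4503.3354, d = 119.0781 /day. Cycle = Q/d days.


Cycle = 4503.3354 / 119.0781 = 37.8183

37.8183 days


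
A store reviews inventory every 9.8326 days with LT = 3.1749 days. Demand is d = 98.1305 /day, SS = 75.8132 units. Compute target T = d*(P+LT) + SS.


P + LT = 13.0075
d*(P+LT) = 98.1305 * 13.0075 = 1276.4325
T = 1276.4325 + 75.8132 = 1352.2457

1352.2457 units


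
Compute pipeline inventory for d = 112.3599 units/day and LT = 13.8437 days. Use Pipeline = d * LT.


Pipeline = 112.3599 * 13.8437 = 1555.4767

1555.4767 units


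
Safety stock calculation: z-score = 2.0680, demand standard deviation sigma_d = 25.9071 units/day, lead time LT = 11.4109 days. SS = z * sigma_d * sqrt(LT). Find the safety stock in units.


sqrt(LT) = sqrt(11.4109) = 3.3780
SS = 2.0680 * 25.9071 * 3.3780 = 180.9795

180.9795 units


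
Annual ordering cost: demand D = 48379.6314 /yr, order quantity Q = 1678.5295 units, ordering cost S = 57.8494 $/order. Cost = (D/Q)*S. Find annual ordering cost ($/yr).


Number of orders = D/Q = 28.8226
Cost = 28.8226 * 57.8494 = 1667.3717

1667.3717 $/yr


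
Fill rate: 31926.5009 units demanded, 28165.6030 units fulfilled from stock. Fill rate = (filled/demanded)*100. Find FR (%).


FR = 28165.6030 / 31926.5009 * 100 = 88.2201

88.2201%


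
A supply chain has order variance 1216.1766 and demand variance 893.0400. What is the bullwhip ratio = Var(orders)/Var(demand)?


BW = 1216.1766 / 893.0400 = 1.3618

1.3618


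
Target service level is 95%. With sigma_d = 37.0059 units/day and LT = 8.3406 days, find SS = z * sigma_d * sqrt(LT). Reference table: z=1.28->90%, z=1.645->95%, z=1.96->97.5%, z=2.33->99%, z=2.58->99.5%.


From the table, SL = 95% corresponds to z = 1.645
sqrt(LT) = sqrt(8.3406) = 2.8880
SS = 1.645 * 37.0059 * 2.8880 = 175.8067

175.8067 units


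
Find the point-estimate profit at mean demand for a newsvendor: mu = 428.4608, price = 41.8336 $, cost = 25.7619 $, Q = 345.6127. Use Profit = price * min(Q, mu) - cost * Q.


Sales at mu = min(345.6127, 428.4608) = 345.6127
Revenue = 41.8336 * 345.6127 = 14458.2234
Total cost = 25.7619 * 345.6127 = 8903.6398
Profit = 14458.2234 - 8903.6398 = 5554.5836

5554.5836 $


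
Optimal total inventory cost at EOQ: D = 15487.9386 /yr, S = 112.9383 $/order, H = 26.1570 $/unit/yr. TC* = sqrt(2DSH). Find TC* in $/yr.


2*D*S*H = 91506678.6886
TC* = sqrt(91506678.6886) = 9565.9123

9565.9123 $/yr


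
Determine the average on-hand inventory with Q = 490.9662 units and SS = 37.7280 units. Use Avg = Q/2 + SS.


Q/2 = 245.4831
Avg = 245.4831 + 37.7280 = 283.2111

283.2111 units


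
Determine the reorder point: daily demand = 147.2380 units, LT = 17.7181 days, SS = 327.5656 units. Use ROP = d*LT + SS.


d*LT = 147.2380 * 17.7181 = 2608.7776
ROP = 2608.7776 + 327.5656 = 2936.3432

2936.3432 units


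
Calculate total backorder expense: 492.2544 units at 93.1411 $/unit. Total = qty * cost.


Total = 492.2544 * 93.1411 = 45849.1163

45849.1163 $


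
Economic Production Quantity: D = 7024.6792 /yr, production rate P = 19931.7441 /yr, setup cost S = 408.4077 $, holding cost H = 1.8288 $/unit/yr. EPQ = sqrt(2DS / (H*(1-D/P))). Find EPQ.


1 - D/P = 1 - 0.3524 = 0.6476
H*(1-D/P) = 1.1843
2DS = 5737866.1506
EPQ = sqrt(4845091.7875) = 2201.1569

2201.1569 units


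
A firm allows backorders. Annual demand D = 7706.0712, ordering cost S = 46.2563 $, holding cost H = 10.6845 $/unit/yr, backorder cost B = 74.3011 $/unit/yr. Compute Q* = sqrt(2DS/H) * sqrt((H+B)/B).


sqrt(2DS/H) = 258.3092
sqrt((H+B)/B) = 1.0695
Q* = 258.3092 * 1.0695 = 276.2580

276.2580 units


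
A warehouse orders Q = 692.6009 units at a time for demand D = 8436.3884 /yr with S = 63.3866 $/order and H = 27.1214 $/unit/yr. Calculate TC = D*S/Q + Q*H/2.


Ordering cost = D*S/Q = 772.0954
Holding cost = Q*H/2 = 9392.1530
TC = 772.0954 + 9392.1530 = 10164.2484

10164.2484 $/yr


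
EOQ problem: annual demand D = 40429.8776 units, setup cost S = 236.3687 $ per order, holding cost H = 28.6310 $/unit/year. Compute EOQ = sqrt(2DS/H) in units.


2*D*S = 2 * 40429.8776 * 236.3687 = 19112715.2189
2*D*S/H = 667553.1843
EOQ = sqrt(667553.1843) = 817.0393

817.0393 units


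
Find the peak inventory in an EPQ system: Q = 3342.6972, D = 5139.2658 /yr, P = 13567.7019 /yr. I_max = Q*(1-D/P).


D/P = 0.3788
1 - D/P = 0.6212
I_max = 3342.6972 * 0.6212 = 2076.5278

2076.5278 units


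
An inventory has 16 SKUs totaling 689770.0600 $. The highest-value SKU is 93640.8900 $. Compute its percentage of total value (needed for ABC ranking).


Top item = 93640.8900
Total = 689770.0600
Percentage = 93640.8900 / 689770.0600 * 100 = 13.5757

13.5757%


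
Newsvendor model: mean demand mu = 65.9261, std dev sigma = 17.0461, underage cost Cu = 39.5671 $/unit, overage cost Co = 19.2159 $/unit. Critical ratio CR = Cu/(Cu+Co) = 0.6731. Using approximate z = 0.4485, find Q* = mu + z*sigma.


CR = Cu/(Cu+Co) = 39.5671/(39.5671+19.2159) = 0.6731
z = 0.4485
Q* = 65.9261 + 0.4485 * 17.0461 = 73.5713

73.5713 units


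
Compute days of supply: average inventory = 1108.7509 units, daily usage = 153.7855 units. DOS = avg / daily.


DOS = 1108.7509 / 153.7855 = 7.2097

7.2097 days


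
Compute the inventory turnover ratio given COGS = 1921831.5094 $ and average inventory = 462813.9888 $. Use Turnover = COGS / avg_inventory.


Turnover = 1921831.5094 / 462813.9888 = 4.1525

4.1525


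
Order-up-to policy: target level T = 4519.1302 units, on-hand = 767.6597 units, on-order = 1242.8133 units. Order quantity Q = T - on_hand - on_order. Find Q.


Inventory position = OH + OO = 767.6597 + 1242.8133 = 2010.4730
Q = 4519.1302 - 2010.4730 = 2508.6572

2508.6572 units


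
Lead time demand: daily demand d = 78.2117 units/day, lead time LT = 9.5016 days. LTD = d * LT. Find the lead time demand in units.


LTD = 78.2117 * 9.5016 = 743.1363

743.1363 units


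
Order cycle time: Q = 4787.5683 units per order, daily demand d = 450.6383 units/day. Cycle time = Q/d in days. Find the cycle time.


Cycle = 4787.5683 / 450.6383 = 10.6240

10.6240 days


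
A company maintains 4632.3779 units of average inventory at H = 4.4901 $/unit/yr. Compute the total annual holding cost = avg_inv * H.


Cost = 4632.3779 * 4.4901 = 20799.8400

20799.8400 $/yr


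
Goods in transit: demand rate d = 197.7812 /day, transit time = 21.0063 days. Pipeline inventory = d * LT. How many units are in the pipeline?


Pipeline = 197.7812 * 21.0063 = 4154.6512

4154.6512 units


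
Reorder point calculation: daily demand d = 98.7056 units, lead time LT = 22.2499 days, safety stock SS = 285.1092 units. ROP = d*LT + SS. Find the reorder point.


d*LT = 98.7056 * 22.2499 = 2196.1897
ROP = 2196.1897 + 285.1092 = 2481.2989

2481.2989 units


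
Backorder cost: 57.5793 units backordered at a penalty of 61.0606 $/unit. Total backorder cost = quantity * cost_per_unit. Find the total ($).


Total = 57.5793 * 61.0606 = 3515.8266

3515.8266 $


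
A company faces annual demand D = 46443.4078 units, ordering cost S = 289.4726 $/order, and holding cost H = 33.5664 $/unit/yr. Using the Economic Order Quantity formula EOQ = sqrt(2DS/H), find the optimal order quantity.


2*D*S = 2 * 46443.4078 * 289.4726 = 26888188.0175
2*D*S/H = 801044.7357
EOQ = sqrt(801044.7357) = 895.0110

895.0110 units


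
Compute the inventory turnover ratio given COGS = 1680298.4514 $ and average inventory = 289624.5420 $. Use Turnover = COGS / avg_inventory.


Turnover = 1680298.4514 / 289624.5420 = 5.8016

5.8016


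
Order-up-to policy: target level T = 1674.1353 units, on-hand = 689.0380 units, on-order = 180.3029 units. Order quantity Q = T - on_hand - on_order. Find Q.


Inventory position = OH + OO = 689.0380 + 180.3029 = 869.3409
Q = 1674.1353 - 869.3409 = 804.7944

804.7944 units


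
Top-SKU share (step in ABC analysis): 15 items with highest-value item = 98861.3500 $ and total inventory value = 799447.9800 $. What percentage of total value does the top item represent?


Top item = 98861.3500
Total = 799447.9800
Percentage = 98861.3500 / 799447.9800 * 100 = 12.3662

12.3662%


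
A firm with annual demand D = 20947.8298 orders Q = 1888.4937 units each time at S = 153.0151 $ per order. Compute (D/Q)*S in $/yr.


Number of orders = D/Q = 11.0923
Cost = 11.0923 * 153.0151 = 1697.2968

1697.2968 $/yr


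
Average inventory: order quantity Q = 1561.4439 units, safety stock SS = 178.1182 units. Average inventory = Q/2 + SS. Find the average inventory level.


Q/2 = 780.7219
Avg = 780.7219 + 178.1182 = 958.8401

958.8401 units


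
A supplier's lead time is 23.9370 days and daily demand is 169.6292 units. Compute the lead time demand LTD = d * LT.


LTD = 169.6292 * 23.9370 = 4060.4142

4060.4142 units


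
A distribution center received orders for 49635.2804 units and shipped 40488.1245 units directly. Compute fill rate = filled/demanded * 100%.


FR = 40488.1245 / 49635.2804 * 100 = 81.5713

81.5713%


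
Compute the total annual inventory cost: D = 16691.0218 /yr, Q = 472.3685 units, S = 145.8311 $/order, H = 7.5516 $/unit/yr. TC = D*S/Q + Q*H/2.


Ordering cost = D*S/Q = 5152.9051
Holding cost = Q*H/2 = 1783.5690
TC = 5152.9051 + 1783.5690 = 6936.4741

6936.4741 $/yr


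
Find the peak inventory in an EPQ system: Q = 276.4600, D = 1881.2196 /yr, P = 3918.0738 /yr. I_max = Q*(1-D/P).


D/P = 0.4801
1 - D/P = 0.5199
I_max = 276.4600 * 0.5199 = 143.7208

143.7208 units


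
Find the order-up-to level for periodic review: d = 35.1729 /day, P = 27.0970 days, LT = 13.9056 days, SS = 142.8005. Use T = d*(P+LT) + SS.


P + LT = 41.0026
d*(P+LT) = 35.1729 * 41.0026 = 1442.1803
T = 1442.1803 + 142.8005 = 1584.9808

1584.9808 units


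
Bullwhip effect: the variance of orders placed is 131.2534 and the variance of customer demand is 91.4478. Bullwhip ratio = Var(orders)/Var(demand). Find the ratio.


BW = 131.2534 / 91.4478 = 1.4353

1.4353


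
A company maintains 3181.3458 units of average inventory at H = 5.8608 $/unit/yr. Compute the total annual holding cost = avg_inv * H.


Cost = 3181.3458 * 5.8608 = 18645.2315

18645.2315 $/yr


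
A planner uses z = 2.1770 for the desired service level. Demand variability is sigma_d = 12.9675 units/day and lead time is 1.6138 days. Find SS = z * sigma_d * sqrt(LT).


sqrt(LT) = sqrt(1.6138) = 1.2704
SS = 2.1770 * 12.9675 * 1.2704 = 35.8624

35.8624 units


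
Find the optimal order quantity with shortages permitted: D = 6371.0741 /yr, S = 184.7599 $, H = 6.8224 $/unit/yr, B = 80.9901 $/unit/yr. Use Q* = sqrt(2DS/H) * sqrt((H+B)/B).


sqrt(2DS/H) = 587.4306
sqrt((H+B)/B) = 1.0413
Q* = 587.4306 * 1.0413 = 611.6723

611.6723 units


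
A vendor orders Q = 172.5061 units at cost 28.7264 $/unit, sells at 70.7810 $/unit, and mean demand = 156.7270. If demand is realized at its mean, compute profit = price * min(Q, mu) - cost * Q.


Sales at mu = min(172.5061, 156.7270) = 156.7270
Revenue = 70.7810 * 156.7270 = 11093.2938
Total cost = 28.7264 * 172.5061 = 4955.4792
Profit = 11093.2938 - 4955.4792 = 6137.8146

6137.8146 $


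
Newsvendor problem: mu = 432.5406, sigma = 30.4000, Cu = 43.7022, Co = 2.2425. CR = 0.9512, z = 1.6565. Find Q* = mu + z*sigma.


CR = Cu/(Cu+Co) = 43.7022/(43.7022+2.2425) = 0.9512
z = 1.6565
Q* = 432.5406 + 1.6565 * 30.4000 = 482.8982

482.8982 units


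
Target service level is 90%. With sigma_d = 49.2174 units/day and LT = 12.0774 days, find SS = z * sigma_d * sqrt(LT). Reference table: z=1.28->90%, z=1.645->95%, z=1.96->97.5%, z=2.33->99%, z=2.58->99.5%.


From the table, SL = 90% corresponds to z = 1.28
sqrt(LT) = sqrt(12.0774) = 3.4753
SS = 1.28 * 49.2174 * 3.4753 = 218.9351

218.9351 units


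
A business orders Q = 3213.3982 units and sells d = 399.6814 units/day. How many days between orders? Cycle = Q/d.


Cycle = 3213.3982 / 399.6814 = 8.0399

8.0399 days


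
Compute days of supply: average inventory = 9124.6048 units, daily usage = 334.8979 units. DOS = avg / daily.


DOS = 9124.6048 / 334.8979 = 27.2459

27.2459 days


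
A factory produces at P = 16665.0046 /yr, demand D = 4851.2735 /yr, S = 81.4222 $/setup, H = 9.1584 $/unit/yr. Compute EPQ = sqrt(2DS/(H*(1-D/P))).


1 - D/P = 1 - 0.2911 = 0.7089
H*(1-D/P) = 6.4923
2DS = 790002.7223
EPQ = sqrt(121682.2794) = 348.8299

348.8299 units


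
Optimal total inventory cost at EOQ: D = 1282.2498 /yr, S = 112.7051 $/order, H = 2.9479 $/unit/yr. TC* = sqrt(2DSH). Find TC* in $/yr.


2*D*S*H = 852037.9748
TC* = sqrt(852037.9748) = 923.0590

923.0590 $/yr


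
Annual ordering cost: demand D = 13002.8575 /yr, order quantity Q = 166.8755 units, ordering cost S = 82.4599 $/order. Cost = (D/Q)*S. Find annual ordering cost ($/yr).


Number of orders = D/Q = 77.9195
Cost = 77.9195 * 82.4599 = 6425.2352

6425.2352 $/yr


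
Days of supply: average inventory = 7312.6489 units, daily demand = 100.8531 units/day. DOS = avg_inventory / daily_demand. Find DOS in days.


DOS = 7312.6489 / 100.8531 = 72.5079

72.5079 days


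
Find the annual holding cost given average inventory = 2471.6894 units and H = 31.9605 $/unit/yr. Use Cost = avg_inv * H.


Cost = 2471.6894 * 31.9605 = 78996.4291

78996.4291 $/yr


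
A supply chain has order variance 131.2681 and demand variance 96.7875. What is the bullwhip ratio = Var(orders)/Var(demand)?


BW = 131.2681 / 96.7875 = 1.3563

1.3563


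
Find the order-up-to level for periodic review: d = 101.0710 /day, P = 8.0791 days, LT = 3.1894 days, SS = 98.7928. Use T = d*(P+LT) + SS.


P + LT = 11.2685
d*(P+LT) = 101.0710 * 11.2685 = 1138.9186
T = 1138.9186 + 98.7928 = 1237.7114

1237.7114 units
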